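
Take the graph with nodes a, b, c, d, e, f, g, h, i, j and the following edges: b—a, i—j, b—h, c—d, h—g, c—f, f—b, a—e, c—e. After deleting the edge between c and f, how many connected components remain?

2

c and f are still connected via c-e-a-b-f, so the component count stays at 2.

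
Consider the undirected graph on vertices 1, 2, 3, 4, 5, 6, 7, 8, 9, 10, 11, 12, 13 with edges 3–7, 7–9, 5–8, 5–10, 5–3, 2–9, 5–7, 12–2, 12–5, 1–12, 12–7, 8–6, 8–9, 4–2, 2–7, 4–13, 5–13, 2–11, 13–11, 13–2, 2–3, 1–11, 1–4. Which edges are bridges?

10-5, 6-8

The edges on the cycle 12-5-8-9-2-12 are not bridges since each lies on that cycle.
But removing 8–6 disconnects 8 from 6; removing 5–10 disconnects 5 from 10 — these are bridges.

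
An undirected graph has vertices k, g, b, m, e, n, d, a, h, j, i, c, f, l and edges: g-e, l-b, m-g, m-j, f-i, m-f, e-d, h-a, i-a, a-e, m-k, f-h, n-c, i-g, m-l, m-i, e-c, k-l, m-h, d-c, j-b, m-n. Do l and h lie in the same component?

From l we can reach a, b, c, d, e, f, g, h, i, j, k, l, m, n, which includes h.

Yes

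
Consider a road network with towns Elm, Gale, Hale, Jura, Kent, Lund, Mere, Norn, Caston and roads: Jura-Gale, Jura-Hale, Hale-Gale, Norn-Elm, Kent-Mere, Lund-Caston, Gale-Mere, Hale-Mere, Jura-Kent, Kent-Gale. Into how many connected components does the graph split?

3

Starting from Lund we can reach Lund, Caston. That is one component of size 2.
Starting from Elm we can reach Elm, Norn. That is one component of size 2.
Starting from Gale we can reach Gale, Hale, Jura, Kent, Mere. That is one component of size 5.
Total: 3 components.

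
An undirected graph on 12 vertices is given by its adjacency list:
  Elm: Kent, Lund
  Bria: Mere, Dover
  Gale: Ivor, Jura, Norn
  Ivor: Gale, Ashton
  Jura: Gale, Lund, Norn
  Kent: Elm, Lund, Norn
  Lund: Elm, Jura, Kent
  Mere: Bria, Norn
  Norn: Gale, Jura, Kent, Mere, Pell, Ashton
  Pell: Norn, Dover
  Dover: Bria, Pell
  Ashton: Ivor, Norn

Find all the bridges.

The edges on the cycle Norn-Ashton-Ivor-Gale-Norn are not bridges since each lies on that cycle.
Every edge lies on some cycle, so there are no bridges.

none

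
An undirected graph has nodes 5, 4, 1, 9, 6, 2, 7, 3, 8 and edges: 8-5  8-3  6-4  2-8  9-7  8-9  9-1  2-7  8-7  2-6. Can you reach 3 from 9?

From 9 we can reach 1, 2, 3, 4, 5, 6, 7, 8, 9, which includes 3.

Yes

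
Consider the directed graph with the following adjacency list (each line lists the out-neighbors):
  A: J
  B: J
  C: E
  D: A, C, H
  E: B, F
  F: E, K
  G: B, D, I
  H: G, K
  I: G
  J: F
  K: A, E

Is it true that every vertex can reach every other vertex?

No

There is no directed path from K to D, so the graph is not strongly connected.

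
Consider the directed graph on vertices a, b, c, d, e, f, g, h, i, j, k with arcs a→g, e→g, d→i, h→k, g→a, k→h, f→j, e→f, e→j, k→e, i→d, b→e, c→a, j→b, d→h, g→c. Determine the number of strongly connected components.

{b, e, f, j} are all mutually reachable — one SCC of size 4.
{a, c, g} are all mutually reachable — one SCC of size 3.
{d, i} are all mutually reachable — one SCC of size 2.
{h, k} are all mutually reachable — one SCC of size 2.
That gives 4 strongly connected components.

4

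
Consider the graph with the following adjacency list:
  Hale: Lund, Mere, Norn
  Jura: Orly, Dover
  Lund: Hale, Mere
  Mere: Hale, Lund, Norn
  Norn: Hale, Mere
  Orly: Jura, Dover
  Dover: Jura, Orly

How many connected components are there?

2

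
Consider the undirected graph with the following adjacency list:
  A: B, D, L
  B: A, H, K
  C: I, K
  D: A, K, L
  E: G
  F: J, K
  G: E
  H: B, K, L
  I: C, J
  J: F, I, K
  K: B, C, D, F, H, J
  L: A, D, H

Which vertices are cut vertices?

Removing K increases the component count from 2 to 3, so K is a cut vertex.
By contrast removing E leaves 2 components; it is not a cut vertex. No other vertex is a cut vertex either.

K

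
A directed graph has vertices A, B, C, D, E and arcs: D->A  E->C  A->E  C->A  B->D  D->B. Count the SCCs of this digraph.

2

{A, C, E} are all mutually reachable — one SCC of size 3.
{B, D} are all mutually reachable — one SCC of size 2.
That gives 2 strongly connected components.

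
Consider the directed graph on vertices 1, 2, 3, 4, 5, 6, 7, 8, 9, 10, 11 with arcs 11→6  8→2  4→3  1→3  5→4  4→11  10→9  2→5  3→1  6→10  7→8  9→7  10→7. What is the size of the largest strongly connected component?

{2, 4, 5, 6, 7, 8, 9, 10, 11} are all mutually reachable — one SCC of size 9.
{1, 3} are all mutually reachable — one SCC of size 2.
The largest has 9 vertices.

9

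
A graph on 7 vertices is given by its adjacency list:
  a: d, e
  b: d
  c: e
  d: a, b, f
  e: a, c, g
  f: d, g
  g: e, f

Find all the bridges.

b-d, c-e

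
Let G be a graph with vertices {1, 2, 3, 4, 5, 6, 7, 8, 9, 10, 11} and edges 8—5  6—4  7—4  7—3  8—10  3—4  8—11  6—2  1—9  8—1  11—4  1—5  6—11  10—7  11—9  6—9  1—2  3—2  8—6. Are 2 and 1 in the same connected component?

From 2 we can reach 1, 2, 3, 4, 5, 6, 7, 8, 9, 10, 11, which includes 1.

Yes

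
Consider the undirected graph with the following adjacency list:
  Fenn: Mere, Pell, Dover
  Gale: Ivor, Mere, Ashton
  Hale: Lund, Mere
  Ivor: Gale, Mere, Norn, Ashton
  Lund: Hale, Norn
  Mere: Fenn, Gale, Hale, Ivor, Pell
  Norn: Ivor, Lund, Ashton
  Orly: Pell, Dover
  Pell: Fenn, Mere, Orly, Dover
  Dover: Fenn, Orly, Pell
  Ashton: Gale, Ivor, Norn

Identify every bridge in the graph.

none

The edges on the cycle Mere-Fenn-Dover-Orly-Pell-Mere are not bridges since each lies on that cycle.
Every edge lies on some cycle, so there are no bridges.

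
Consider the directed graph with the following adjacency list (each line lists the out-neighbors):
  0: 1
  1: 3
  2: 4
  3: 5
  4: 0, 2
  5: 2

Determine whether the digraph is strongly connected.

From 2 we can reach every vertex (0, 1, 2, 3, 4, 5), and every vertex can reach 2 (0, 1, 2, 3, 4, 5). So the whole graph is one strongly connected component.

Yes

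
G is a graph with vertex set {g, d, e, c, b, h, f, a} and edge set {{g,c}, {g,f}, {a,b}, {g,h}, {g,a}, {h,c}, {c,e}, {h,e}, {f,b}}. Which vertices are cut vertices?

Removing g increases the component count from 2 to 3, so g is a cut vertex.
By contrast removing c leaves 2 components; it is not a cut vertex. No other vertex is a cut vertex either.

g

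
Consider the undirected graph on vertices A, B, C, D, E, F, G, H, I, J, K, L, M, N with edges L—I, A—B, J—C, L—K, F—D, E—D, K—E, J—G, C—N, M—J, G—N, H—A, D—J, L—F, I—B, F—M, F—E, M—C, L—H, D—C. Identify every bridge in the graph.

none

The edges on the cycle M-J-G-N-C-M are not bridges since each lies on that cycle.
Every edge lies on some cycle, so there are no bridges.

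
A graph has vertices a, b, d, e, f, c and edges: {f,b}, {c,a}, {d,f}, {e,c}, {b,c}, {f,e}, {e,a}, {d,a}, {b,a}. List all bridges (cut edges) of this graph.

none

The edges on the cycle f-b-a-c-e-f are not bridges since each lies on that cycle.
Every edge lies on some cycle, so there are no bridges.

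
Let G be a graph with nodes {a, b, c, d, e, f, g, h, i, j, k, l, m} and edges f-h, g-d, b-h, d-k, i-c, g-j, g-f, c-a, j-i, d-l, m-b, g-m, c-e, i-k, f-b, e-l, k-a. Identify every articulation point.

g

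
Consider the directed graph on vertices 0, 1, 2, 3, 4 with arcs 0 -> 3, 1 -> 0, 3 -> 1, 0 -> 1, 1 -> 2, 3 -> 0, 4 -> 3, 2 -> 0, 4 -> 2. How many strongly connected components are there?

{0, 1, 2, 3} are all mutually reachable — one SCC of size 4.
{4} is an SCC by itself.
That gives 2 strongly connected components.

2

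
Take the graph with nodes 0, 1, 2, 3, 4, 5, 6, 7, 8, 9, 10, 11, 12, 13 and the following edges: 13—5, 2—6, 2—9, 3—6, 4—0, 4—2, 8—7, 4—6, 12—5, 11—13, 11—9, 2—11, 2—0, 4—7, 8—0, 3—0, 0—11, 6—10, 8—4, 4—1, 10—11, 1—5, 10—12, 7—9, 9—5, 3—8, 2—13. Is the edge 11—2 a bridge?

No

After removing 11—2, the path 11-9-2 still connects them, so the edge is not a bridge.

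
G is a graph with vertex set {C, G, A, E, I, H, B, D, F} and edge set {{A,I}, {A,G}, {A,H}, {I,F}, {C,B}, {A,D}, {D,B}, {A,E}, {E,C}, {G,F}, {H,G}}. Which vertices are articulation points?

A

Removing A increases the component count from 1 to 2, so A is a cut vertex.
By contrast removing C leaves 1 component; it is not a cut vertex. No other vertex is a cut vertex either.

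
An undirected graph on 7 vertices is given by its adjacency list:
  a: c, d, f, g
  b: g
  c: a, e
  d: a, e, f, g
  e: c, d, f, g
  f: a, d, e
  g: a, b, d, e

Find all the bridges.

The edges on the cycle d-a-f-d are not bridges since each lies on that cycle.
But removing g-b disconnects g from b — this is a bridge.

b-g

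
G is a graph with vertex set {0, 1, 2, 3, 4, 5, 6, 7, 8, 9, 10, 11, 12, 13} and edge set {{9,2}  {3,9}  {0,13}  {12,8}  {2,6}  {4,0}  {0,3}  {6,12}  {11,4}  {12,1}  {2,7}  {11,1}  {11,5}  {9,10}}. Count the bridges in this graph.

5

The edges on the cycle 11-4-0-3-9-2-6-12-1-11 are not bridges since each lies on that cycle.
But removing 10 - 9 disconnects 10 from 9; removing 8 - 12 disconnects 8 from 12; removing 0 - 13 disconnects 0 from 13; removing 11 - 5 disconnects 11 from 5 — these are bridges.
In total 5 edges are bridges.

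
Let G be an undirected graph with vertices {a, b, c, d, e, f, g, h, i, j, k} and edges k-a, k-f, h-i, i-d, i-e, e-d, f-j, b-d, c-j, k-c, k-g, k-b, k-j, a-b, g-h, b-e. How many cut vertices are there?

1

Removing k increases the component count from 1 to 2, so k is a cut vertex.
By contrast removing d leaves 1 component; it is not a cut vertex. No other vertex is a cut vertex either.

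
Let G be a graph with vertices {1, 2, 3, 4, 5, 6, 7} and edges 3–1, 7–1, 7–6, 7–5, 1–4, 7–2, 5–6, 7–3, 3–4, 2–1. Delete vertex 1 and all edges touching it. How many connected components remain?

With 1 gone, the remaining components are: {2, 3, 4, 5, 6, 7}.
That is 1 component.

1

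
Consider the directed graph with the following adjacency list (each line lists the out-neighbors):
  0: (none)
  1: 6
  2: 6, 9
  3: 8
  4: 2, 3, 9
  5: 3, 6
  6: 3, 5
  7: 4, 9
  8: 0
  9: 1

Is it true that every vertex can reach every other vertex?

There is no directed path from 8 to 5, so the graph is not strongly connected.

No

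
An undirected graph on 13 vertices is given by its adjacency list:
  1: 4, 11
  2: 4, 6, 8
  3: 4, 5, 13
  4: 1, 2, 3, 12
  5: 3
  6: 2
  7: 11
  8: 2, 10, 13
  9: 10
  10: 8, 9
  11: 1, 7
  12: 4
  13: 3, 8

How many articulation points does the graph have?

Removing 1 increases the component count from 1 to 2, so 1 is a cut vertex.
Removing 2 increases the component count from 1 to 2, so 2 is a cut vertex.
Removing 3 increases the component count from 1 to 2, so 3 is a cut vertex.
Likewise 4, 8, 10, 11 are cut vertices.
By contrast removing 6 leaves 1 component; it is not a cut vertex. No other vertex is a cut vertex either.

7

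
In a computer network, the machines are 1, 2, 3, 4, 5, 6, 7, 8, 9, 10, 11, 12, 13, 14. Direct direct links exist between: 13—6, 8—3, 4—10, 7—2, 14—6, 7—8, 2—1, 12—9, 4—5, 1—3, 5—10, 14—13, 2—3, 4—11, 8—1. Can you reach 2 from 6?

No

The component containing 6 is {6, 13, 14}, and 2 is not in it.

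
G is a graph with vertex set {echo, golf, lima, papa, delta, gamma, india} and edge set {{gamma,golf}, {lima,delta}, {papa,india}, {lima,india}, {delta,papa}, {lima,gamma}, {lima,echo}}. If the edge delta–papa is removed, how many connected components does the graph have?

1

delta and papa are still connected via delta-lima-india-papa, so the component count stays at 1.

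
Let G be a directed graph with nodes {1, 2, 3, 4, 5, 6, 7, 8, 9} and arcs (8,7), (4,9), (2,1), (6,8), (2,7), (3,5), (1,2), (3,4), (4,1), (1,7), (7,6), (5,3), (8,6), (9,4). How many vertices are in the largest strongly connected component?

{6, 7, 8} are all mutually reachable — one SCC of size 3.
{1, 2} are all mutually reachable — one SCC of size 2.
{4, 9} are all mutually reachable — one SCC of size 2.
{3, 5} are all mutually reachable — one SCC of size 2.
The largest has 3 vertices.

3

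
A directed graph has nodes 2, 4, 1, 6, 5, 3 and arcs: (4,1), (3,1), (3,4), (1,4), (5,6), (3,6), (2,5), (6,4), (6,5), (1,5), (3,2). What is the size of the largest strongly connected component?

4

{1, 4, 5, 6} are all mutually reachable — one SCC of size 4.
{2} is an SCC by itself.
{3} is an SCC by itself.
The largest has 4 vertices.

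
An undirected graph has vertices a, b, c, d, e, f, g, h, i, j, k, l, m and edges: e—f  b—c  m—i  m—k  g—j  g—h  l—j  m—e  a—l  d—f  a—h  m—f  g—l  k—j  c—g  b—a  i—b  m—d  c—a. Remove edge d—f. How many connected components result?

1

d and f are still connected via d-m-f, so the component count stays at 1.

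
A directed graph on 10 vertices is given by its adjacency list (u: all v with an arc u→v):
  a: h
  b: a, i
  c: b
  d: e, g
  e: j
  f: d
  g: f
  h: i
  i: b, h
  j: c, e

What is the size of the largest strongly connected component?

{a, b, h, i} are all mutually reachable — one SCC of size 4.
{d, f, g} are all mutually reachable — one SCC of size 3.
{e, j} are all mutually reachable — one SCC of size 2.
{c} is an SCC by itself.
The largest has 4 vertices.

4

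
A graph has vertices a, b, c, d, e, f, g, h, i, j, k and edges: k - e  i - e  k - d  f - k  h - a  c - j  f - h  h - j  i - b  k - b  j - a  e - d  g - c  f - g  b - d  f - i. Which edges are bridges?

none

The edges on the cycle k-b-d-k are not bridges since each lies on that cycle.
Every edge lies on some cycle, so there are no bridges.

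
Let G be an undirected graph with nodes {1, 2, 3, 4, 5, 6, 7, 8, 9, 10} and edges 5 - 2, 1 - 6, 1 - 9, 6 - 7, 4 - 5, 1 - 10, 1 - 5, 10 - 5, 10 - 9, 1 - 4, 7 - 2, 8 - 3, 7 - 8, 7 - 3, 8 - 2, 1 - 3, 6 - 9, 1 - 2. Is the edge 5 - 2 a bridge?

No

After removing 5 - 2, the path 5-1-2 still connects them, so the edge is not a bridge.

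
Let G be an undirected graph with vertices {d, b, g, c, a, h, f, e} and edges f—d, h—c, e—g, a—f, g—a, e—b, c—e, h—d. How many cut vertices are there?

Removing e increases the component count from 1 to 2, so e is a cut vertex.
By contrast removing h leaves 1 component; it is not a cut vertex. No other vertex is a cut vertex either.

1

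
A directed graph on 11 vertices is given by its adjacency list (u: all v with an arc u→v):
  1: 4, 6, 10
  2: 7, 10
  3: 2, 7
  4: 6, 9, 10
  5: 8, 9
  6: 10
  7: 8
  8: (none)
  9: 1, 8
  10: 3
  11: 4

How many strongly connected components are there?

7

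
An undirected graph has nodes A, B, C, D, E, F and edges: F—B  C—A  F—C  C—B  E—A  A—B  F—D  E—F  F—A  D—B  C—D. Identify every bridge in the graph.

none

The edges on the cycle F-C-D-B-A-F are not bridges since each lies on that cycle.
Every edge lies on some cycle, so there are no bridges.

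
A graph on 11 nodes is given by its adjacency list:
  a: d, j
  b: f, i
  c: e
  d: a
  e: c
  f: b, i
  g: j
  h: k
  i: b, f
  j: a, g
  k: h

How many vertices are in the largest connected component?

4

Starting from c we can reach c, e. That is one component of size 2.
Starting from h we can reach h, k. That is one component of size 2.
Starting from b we can reach b, f, i. That is one component of size 3.
Starting from a we can reach a, d, g, j. That is one component of size 4.
The largest has 4 vertices.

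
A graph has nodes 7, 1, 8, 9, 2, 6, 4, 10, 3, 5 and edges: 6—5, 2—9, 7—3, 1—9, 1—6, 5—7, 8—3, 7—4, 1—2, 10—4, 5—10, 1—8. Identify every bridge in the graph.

none

The edges on the cycle 1-2-9-1 are not bridges since each lies on that cycle.
Every edge lies on some cycle, so there are no bridges.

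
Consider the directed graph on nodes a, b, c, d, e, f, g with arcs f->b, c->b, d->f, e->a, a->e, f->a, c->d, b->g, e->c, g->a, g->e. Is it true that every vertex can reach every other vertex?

Yes

From d we can reach every vertex (a, b, c, d, e, f, g), and every vertex can reach d (a, b, c, d, e, f, g). So the whole graph is one strongly connected component.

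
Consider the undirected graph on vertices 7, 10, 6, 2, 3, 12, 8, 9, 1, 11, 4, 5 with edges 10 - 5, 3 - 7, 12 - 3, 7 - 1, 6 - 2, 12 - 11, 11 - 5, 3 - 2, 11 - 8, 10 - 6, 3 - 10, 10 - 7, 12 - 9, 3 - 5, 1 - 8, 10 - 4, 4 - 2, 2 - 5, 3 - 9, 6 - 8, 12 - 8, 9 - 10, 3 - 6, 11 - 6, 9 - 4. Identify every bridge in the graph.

The edges on the cycle 12-3-10-6-8-11-12 are not bridges since each lies on that cycle.
Every edge lies on some cycle, so there are no bridges.

none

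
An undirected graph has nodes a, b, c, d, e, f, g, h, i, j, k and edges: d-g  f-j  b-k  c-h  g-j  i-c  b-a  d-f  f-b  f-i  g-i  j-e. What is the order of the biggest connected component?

11

Starting from a we can reach a, b, c, d, e, f, g, h, i, j, k. That is one component of size 11.
The largest has 11 vertices.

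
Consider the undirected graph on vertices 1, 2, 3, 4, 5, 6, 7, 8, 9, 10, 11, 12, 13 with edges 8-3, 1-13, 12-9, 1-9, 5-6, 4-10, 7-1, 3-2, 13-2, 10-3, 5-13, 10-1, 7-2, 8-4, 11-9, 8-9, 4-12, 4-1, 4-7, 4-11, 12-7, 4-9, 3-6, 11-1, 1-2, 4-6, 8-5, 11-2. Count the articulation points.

Removing 5, for instance, still leaves 1 component. No single vertex removal increases the component count — the graph has no articulation points.

0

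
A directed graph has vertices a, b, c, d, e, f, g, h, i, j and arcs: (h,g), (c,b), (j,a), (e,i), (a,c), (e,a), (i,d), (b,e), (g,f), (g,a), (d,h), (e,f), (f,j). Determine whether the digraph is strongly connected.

From g we can reach every vertex (a, b, c, d, e, f, g, h, i, j), and every vertex can reach g (a, b, c, d, e, f, g, h, i, j). So the whole graph is one strongly connected component.

Yes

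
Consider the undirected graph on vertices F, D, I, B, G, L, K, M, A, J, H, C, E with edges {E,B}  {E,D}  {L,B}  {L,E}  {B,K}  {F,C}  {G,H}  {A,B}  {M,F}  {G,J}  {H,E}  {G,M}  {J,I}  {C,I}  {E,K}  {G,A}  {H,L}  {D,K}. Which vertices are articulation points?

G

Removing G increases the component count from 1 to 2, so G is a cut vertex.
By contrast removing M leaves 1 component; it is not a cut vertex. No other vertex is a cut vertex either.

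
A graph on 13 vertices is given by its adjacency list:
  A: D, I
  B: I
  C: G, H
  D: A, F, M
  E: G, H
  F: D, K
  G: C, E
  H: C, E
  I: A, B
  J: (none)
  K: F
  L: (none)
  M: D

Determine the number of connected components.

4

J is isolated — a component by itself.
L is isolated — a component by itself.
Starting from C we can reach C, E, G, H. That is one component of size 4.
Starting from A we can reach A, B, D, F, I, K, M. That is one component of size 7.
Total: 4 components.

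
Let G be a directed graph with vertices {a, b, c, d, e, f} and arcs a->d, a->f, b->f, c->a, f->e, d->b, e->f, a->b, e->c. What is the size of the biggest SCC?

{a, b, c, d, e, f} are all mutually reachable — one SCC of size 6.
The largest has 6 vertices.

6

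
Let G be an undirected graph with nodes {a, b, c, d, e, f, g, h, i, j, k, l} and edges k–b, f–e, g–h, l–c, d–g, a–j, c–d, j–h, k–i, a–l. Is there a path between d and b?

No

The component containing d is {a, c, d, g, h, j, l}, and b is not in it.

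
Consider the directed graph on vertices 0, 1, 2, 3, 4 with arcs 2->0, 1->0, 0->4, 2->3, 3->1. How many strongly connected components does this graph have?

5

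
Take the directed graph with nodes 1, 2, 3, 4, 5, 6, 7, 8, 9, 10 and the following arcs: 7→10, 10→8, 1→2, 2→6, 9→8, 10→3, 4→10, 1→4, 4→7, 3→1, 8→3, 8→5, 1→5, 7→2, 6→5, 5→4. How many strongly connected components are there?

2

{1, 2, 3, 4, 5, 6, 7, 8, 10} are all mutually reachable — one SCC of size 9.
{9} is an SCC by itself.
That gives 2 strongly connected components.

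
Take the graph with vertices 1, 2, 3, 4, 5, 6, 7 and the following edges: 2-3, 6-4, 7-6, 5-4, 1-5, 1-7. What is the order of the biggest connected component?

5

Starting from 2 we can reach 2, 3. That is one component of size 2.
Starting from 1 we can reach 1, 4, 5, 6, 7. That is one component of size 5.
The largest has 5 vertices.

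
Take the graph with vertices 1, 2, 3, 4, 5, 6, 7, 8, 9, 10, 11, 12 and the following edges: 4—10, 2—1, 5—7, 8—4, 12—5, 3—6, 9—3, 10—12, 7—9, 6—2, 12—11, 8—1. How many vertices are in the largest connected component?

Starting from 1 we can reach 1, 2, 3, 4, 5, 6, 7, 8, 9, 10, 11, 12. That is one component of size 12.
The largest has 12 vertices.

12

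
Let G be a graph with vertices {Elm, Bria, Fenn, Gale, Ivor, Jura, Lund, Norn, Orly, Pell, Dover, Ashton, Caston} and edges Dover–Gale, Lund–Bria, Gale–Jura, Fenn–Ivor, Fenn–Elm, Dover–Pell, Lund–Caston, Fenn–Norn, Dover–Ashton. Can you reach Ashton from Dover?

From Dover we can reach Gale, Jura, Pell, Dover, Ashton, which includes Ashton.

Yes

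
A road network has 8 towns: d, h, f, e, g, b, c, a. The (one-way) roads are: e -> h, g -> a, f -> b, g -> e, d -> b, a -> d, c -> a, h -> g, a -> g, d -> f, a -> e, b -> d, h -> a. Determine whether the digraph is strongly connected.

No

There is no directed path from b to c, so the graph is not strongly connected.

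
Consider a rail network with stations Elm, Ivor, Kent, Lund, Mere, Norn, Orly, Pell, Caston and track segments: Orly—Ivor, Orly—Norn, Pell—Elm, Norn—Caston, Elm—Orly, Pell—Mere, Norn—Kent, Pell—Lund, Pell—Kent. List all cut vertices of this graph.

Removing Norn increases the component count from 1 to 2, so Norn is a cut vertex.
Removing Orly increases the component count from 1 to 2, so Orly is a cut vertex.
Removing Pell increases the component count from 1 to 3, so Pell is a cut vertex.
By contrast removing Lund leaves 1 component; it is not a cut vertex. No other vertex is a cut vertex either.

Norn, Orly, Pell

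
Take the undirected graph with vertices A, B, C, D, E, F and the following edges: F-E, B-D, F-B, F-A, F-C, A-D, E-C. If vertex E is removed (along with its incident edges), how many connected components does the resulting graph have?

1

With E gone, the remaining components are: {A, B, C, D, F}.
That is 1 component.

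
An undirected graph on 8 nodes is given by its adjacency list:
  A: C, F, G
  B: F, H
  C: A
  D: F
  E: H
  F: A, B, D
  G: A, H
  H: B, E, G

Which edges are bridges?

The edges on the cycle H-G-A-F-B-H are not bridges since each lies on that cycle.
But removing A-C disconnects A from C; removing F-D disconnects F from D; removing H-E disconnects H from E — these are bridges.

A-C, D-F, E-H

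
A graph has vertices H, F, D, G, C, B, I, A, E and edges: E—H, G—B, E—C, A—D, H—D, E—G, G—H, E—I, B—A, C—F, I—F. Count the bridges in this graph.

0

The edges on the cycle E-G-B-A-D-H-E are not bridges since each lies on that cycle.
Every edge lies on some cycle, so there are no bridges.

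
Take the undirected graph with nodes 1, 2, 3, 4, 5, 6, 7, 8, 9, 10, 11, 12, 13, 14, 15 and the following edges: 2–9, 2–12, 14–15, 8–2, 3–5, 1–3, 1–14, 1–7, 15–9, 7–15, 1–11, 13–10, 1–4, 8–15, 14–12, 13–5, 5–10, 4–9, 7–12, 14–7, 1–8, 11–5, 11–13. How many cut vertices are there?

1

Removing 1 increases the component count from 2 to 3, so 1 is a cut vertex.
By contrast removing 2 leaves 2 components; it is not a cut vertex. No other vertex is a cut vertex either.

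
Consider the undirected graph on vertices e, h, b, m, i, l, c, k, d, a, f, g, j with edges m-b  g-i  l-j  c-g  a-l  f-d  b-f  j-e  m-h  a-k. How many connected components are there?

3

Starting from c we can reach c, g, i. That is one component of size 3.
Starting from b we can reach b, d, f, h, m. That is one component of size 5.
Starting from a we can reach a, e, j, k, l. That is one component of size 5.
Total: 3 components.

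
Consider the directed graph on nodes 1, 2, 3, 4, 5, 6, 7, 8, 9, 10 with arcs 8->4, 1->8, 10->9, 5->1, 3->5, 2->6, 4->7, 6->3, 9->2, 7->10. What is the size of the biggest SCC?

10

{1, 2, 3, 4, 5, 6, 7, 8, 9, 10} are all mutually reachable — one SCC of size 10.
The largest has 10 vertices.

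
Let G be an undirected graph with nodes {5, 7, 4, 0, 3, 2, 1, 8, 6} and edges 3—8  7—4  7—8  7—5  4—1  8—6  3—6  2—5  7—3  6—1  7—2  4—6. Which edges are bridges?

none

The edges on the cycle 7-2-5-7 are not bridges since each lies on that cycle.
Every edge lies on some cycle, so there are no bridges.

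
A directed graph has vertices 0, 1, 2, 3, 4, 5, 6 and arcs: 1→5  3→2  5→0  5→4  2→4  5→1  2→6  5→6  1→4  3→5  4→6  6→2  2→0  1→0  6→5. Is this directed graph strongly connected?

There is no directed path from 4 to 3, so the graph is not strongly connected.

No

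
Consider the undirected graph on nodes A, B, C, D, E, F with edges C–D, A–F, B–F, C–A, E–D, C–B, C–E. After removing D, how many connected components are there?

1

With D gone, the remaining components are: {A, B, C, E, F}.
That is 1 component.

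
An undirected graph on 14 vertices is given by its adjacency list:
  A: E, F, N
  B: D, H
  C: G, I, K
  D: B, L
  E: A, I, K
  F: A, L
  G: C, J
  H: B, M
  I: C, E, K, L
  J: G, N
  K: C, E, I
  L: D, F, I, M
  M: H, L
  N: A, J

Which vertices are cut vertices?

Removing L increases the component count from 1 to 2, so L is a cut vertex.
By contrast removing G leaves 1 component; it is not a cut vertex. No other vertex is a cut vertex either.

L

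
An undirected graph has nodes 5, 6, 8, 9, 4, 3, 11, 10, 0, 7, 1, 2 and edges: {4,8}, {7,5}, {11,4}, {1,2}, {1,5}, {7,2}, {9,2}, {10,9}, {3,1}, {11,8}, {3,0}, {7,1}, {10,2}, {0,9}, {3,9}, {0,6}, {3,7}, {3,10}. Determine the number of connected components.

2

Starting from 4 we can reach 4, 8, 11. That is one component of size 3.
Starting from 0 we can reach 0, 1, 2, 3, 5, 6, 7, 9, 10. That is one component of size 9.
Total: 2 components.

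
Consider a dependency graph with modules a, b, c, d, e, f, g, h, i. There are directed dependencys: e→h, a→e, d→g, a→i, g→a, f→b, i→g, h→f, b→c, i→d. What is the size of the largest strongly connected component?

4

{a, d, g, i} are all mutually reachable — one SCC of size 4.
{e} is an SCC by itself.
{c} is an SCC by itself.
{b} is an SCC by itself.
{f} is an SCC by itself.
(and 1 more singleton SCC)
The largest has 4 vertices.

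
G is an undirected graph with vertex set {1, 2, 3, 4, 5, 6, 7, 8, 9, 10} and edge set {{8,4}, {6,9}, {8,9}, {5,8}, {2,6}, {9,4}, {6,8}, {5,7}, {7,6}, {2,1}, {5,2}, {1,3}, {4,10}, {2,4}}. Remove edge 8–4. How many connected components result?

8 and 4 are still connected via 8-9-4, so the component count stays at 1.

1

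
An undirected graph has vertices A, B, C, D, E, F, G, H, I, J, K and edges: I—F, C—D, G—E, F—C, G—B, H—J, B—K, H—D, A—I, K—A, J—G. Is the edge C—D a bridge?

After removing C—D, the path C-F-I-A-K-B-G-J-H-D still connects them, so the edge is not a bridge.

No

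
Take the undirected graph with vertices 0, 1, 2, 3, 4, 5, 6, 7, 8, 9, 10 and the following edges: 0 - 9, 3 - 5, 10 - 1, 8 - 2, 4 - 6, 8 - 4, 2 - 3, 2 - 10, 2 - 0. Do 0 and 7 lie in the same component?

The component containing 0 is {0, 1, 2, 3, 4, 5, 6, 8, 9, 10}, and 7 is not in it.

No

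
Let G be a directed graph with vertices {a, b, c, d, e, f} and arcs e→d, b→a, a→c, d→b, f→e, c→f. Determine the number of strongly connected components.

{a, b, c, d, e, f} are all mutually reachable — one SCC of size 6.
That gives 1 strongly connected component.

1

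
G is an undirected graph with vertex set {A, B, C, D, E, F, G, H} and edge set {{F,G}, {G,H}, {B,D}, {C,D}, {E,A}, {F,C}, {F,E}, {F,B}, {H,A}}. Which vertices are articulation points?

Removing F increases the component count from 1 to 2, so F is a cut vertex.
By contrast removing E leaves 1 component; it is not a cut vertex. No other vertex is a cut vertex either.

F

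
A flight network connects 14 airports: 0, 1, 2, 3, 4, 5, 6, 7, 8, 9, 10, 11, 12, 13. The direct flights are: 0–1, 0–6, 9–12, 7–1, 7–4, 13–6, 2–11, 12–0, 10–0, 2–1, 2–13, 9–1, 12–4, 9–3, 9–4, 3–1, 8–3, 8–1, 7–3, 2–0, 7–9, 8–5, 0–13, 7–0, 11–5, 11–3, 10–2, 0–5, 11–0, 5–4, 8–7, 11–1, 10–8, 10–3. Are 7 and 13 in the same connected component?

From 7 we can reach 0, 1, 2, 3, 4, 5, 6, 7, 8, 9, 10, 11, 12, 13, which includes 13.

Yes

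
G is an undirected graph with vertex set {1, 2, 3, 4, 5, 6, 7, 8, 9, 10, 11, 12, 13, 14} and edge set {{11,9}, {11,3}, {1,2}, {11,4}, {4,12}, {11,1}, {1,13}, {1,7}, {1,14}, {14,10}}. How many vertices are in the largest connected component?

11

8 is isolated — a component by itself.
6 is isolated — a component by itself.
5 is isolated — a component by itself.
Starting from 1 we can reach 1, 2, 3, 4, 7, 9, 10, 11, 12, 13, 14. That is one component of size 11.
The largest has 11 vertices.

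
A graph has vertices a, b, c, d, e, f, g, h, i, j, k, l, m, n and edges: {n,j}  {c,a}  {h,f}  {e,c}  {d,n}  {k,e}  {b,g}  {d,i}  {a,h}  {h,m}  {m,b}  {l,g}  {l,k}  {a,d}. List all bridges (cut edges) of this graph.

a-d, d-i, d-n, f-h, j-n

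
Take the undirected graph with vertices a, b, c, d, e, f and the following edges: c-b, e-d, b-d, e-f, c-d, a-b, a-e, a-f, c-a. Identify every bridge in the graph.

none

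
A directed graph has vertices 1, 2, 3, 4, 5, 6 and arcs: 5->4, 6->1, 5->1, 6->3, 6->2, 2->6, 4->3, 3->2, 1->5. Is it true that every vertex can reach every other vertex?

Yes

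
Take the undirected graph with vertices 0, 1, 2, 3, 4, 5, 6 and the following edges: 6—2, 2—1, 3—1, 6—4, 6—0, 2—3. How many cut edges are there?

The edges on the cycle 2-3-1-2 are not bridges since each lies on that cycle.
But removing 6—4 disconnects 6 from 4; removing 6—2 disconnects 6 from 2; removing 6—0 disconnects 6 from 0 — these are bridges.
That makes 3 bridges.

3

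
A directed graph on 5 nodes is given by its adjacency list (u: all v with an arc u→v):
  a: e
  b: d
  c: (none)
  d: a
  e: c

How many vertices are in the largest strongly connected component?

{d} is an SCC by itself.
{e} is an SCC by itself.
{a} is an SCC by itself.
{b} is an SCC by itself.
{c} is an SCC by itself.
The largest has 1 vertex.

1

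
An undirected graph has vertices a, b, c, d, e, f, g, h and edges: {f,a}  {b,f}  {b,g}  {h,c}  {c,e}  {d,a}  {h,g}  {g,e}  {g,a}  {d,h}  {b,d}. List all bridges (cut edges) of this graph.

none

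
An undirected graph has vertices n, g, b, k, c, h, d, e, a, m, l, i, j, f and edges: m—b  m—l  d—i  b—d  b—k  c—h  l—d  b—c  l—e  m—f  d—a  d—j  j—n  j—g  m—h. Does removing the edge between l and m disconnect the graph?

No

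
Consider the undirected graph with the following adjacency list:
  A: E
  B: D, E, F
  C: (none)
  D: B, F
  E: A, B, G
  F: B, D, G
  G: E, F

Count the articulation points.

Removing E increases the component count from 2 to 3, so E is a cut vertex.
By contrast removing G leaves 2 components; it is not a cut vertex. No other vertex is a cut vertex either.

1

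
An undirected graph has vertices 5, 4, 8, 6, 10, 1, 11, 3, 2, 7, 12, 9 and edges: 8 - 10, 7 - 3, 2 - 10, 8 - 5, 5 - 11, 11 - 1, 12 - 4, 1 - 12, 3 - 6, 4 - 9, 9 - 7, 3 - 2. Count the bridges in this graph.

The edges on the cycle 8-5-11-1-12-4-9-7-3-2-10-8 are not bridges since each lies on that cycle.
But removing 3 - 6 disconnects 3 from 6 — this is a bridge.

1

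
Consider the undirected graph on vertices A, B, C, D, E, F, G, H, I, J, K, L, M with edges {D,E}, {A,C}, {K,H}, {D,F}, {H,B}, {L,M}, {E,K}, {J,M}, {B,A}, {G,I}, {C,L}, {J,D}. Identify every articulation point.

D

Removing D increases the component count from 2 to 3, so D is a cut vertex.
By contrast removing C leaves 2 components; it is not a cut vertex. No other vertex is a cut vertex either.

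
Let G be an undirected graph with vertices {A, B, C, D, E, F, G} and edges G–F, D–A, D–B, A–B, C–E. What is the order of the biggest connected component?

Starting from F we can reach F, G. That is one component of size 2.
Starting from C we can reach C, E. That is one component of size 2.
Starting from A we can reach A, B, D. That is one component of size 3.
The largest has 3 vertices.

3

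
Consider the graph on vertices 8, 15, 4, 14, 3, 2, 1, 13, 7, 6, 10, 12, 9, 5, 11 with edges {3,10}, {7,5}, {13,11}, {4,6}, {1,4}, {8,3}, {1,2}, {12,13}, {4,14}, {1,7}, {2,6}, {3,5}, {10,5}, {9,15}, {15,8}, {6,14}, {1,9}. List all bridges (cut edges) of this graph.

The edges on the cycle 3-10-5-3 are not bridges since each lies on that cycle.
But removing 13–11 disconnects 13 from 11; removing 12–13 disconnects 12 from 13 — these are bridges.

11-13, 12-13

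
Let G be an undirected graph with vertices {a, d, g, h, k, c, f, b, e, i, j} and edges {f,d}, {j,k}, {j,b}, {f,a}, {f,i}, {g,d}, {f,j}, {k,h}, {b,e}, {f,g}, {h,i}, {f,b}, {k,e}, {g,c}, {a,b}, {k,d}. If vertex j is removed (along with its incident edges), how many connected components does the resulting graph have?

With j gone, the remaining components are: {a, b, c, d, e, f, g, h, i, k}.
That is 1 component.

1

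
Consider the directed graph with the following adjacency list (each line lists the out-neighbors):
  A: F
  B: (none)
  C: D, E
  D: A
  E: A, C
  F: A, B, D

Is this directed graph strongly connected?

There is no directed path from B to F, so the graph is not strongly connected.

No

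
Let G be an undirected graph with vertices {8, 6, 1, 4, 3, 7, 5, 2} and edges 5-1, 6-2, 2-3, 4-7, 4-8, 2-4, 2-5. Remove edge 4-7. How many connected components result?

2

Before removal there is 1 component.
4-7 is a bridge — removing it separates 4's side from 7's side.
After removal: 2 components.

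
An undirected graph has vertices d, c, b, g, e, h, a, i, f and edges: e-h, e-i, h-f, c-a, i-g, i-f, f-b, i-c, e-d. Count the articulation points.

4

Removing c increases the component count from 1 to 2, so c is a cut vertex.
Removing e increases the component count from 1 to 2, so e is a cut vertex.
Removing f increases the component count from 1 to 2, so f is a cut vertex.
Likewise i is a cut vertex.
By contrast removing b leaves 1 component; it is not a cut vertex. No other vertex is a cut vertex either.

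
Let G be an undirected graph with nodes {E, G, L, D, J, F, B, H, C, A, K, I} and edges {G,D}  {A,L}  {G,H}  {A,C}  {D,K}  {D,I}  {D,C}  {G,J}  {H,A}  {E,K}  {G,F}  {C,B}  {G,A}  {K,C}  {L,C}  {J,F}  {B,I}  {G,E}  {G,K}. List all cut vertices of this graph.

Removing G increases the component count from 1 to 2, so G is a cut vertex.
By contrast removing L leaves 1 component; it is not a cut vertex. No other vertex is a cut vertex either.

G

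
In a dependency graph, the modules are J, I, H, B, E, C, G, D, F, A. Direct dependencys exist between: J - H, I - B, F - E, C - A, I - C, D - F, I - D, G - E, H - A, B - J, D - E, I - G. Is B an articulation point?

No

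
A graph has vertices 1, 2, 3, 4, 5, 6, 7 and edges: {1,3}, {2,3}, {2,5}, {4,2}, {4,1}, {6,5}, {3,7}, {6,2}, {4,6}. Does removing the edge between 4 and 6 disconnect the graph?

After removing 4 - 6, the path 4-2-6 still connects them, so the edge is not a bridge.

No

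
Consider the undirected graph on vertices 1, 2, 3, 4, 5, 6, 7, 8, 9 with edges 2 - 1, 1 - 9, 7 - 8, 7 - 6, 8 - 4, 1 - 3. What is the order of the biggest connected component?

4

5 is isolated — a component by itself.
Starting from 1 we can reach 1, 2, 3, 9. That is one component of size 4.
Starting from 4 we can reach 4, 6, 7, 8. That is one component of size 4.
The largest has 4 vertices.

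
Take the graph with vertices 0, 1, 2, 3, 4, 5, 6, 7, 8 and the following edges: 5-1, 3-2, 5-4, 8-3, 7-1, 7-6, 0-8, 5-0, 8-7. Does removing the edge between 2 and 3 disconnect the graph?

Removing 2-3 leaves no path between 2 and 3: the component count goes from 1 to 2. So it is a bridge.

Yes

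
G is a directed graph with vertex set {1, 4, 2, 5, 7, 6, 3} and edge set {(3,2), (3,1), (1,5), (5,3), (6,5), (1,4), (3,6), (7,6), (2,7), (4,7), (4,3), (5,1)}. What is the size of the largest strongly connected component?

7

{1, 2, 3, 4, 5, 6, 7} are all mutually reachable — one SCC of size 7.
The largest has 7 vertices.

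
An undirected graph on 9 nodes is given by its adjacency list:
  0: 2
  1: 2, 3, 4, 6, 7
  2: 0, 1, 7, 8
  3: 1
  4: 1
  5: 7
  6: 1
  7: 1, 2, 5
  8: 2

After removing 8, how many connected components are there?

With 8 gone, the remaining components are: {0, 1, 2, 3, 4, 5, 6, 7}.
That is 1 component.

1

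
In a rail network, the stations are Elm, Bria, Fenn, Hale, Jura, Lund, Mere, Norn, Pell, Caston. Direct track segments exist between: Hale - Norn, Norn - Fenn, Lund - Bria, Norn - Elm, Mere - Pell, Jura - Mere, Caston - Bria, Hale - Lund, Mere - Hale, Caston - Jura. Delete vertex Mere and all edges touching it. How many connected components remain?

With Mere gone, the remaining components are: {Pell}; {Elm, Bria, Fenn, Hale, Jura, Lund, Norn, Caston}.
That is 2 components.

2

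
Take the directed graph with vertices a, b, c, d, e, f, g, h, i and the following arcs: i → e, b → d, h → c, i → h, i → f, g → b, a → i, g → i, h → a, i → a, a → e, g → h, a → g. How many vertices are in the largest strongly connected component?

{a, g, h, i} are all mutually reachable — one SCC of size 4.
{e} is an SCC by itself.
{d} is an SCC by itself.
{b} is an SCC by itself.
{f} is an SCC by itself.
(and 1 more singleton SCC)
The largest has 4 vertices.

4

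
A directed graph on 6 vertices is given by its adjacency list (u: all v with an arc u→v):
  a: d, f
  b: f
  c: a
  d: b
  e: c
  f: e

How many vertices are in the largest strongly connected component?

6

{a, b, c, d, e, f} are all mutually reachable — one SCC of size 6.
The largest has 6 vertices.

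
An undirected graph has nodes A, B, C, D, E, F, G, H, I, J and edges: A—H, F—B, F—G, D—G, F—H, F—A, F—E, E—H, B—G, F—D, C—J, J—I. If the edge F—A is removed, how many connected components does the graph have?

2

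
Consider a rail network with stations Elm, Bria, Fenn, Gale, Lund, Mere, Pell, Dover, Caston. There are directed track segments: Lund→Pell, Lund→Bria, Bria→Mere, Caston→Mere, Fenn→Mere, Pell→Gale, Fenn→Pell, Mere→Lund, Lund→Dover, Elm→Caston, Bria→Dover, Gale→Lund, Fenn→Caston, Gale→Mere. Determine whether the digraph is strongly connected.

No

There is no directed path from Pell to Elm, so the graph is not strongly connected.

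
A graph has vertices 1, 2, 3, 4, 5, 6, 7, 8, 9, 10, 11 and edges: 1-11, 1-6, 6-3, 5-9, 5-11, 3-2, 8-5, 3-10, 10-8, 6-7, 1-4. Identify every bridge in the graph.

1-4, 2-3, 5-9, 6-7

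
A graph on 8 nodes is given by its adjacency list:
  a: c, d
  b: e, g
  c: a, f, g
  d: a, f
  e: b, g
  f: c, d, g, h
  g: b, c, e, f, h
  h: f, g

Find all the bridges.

none

The edges on the cycle g-e-b-g are not bridges since each lies on that cycle.
Every edge lies on some cycle, so there are no bridges.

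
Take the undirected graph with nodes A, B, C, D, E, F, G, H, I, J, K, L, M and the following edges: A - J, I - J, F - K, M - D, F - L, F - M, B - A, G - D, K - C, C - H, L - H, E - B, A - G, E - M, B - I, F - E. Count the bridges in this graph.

0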